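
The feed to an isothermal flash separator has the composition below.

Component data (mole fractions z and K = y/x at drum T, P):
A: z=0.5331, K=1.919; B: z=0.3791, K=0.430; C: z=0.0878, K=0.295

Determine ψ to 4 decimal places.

Let ψ = V/F and solve Σ zᵢ(Kᵢ−1)/(1+ψ(Kᵢ−1)) = 0.
g(0) = ΣzᵢKᵢ − 1 = 0.2119 and g(1) = 1 − Σzᵢ/Kᵢ = -0.4571, so a root lies in (0, 1).
Iterate (Newton) starting at ψ = 0.53:
  ψ = 0.5300: g = -0.07900, g' = -0.5677 → ψ = 0.3909
  ψ = 0.3909: g = -0.00302, g' = -0.5308 → ψ = 0.3852
Converged at ψ = 0.3852.

ψ = 0.3852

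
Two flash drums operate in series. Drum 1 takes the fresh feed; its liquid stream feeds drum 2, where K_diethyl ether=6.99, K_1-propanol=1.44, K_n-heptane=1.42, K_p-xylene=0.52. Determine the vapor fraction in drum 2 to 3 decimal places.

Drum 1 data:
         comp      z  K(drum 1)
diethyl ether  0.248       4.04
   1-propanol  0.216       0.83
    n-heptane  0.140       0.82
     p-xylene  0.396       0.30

Drum 1:
Let ψ₁ = V/F and solve Σ zᵢ(Kᵢ−1)/(1+ψ₁(Kᵢ−1)) = 0.
Check two-phase: ΣzᵢKᵢ = 1.415 > 1 and Σzᵢ/Kᵢ = 1.812 > 1, so g(0) = 0.415 > 0 and g(1) = -0.812 < 0.
Newton iteration, ψ₁⁰ = 0.5:
  ψ₁ = 0.500: g = -0.1951, g' = -0.833 → ψ₁ = 0.266
  ψ₁ = 0.266: g = 0.0115, g' = -1.006 → ψ₁ = 0.277
Converged at ψ₁ = 0.277.
Drum-1 compositions:
  diethyl ether: x = 0.135, y = 0.544
  1-propanol: x = 0.227, y = 0.188
  n-heptane: x = 0.147, y = 0.121
  p-xylene: x = 0.491, y = 0.147
Drum-2 feed = drum-1 liquid: z₂ = (0.1346, 0.2267, 0.1474, 0.4914).
Drum 2:
Rachford–Rice: g(ψ₂) = Σ zᵢ(Kᵢ−1)/(1+ψ₂(Kᵢ−1)) = 0.
Feasibility: ΣzᵢKᵢ = 1.732, Σzᵢ/Kᵢ = 1.225 — both > 1, two phases present.
Newton iteration, ψ₂⁰ = 0.5:
  ψ₂ = 0.500: g = 0.0243, g' = -0.546 → ψ₂ = 0.545
  ψ₂ = 0.545: g = 0.0006, g' = -0.519 → ψ₂ = 0.546
Converged at ψ₂ = 0.546.
  diethyl ether: x = 0.032, y = 0.220
  1-propanol: x = 0.183, y = 0.263
  n-heptane: x = 0.120, y = 0.170
  p-xylene: x = 0.666, y = 0.346

V/F (drum 2) = 0.546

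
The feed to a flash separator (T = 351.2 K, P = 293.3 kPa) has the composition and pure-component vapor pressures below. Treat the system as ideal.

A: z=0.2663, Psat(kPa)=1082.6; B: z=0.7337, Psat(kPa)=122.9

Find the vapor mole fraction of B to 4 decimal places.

y_B = 0.3446

Raoult's law: Kᵢ = Pᵢˢᵃᵗ/P = Pᵢˢᵃᵗ/293.3.
  K_A = 1082.6/293.3 = 3.691101, K_B = 122.9/293.3 = 0.419025
Let ψ = V/F and solve Σ zᵢ(Kᵢ−1)/(1+ψ(Kᵢ−1)) = 0.
Check two-phase: ΣzᵢKᵢ = 1.2904 > 1 and Σzᵢ/Kᵢ = 1.8231 > 1, so g(0) = 0.2904 > 0 and g(1) = -0.8231 < 0.
Newton iteration, ψ⁰ = 0.5:
  ψ = 0.5000: g = -0.29525, g' = -0.8425 → ψ = 0.1495
  ψ = 0.1495: g = 0.04417, g' = -1.2775 → ψ = 0.1841
  ψ = 0.1841: g = 0.00188, g' = -1.1728 → ψ = 0.1857
Converged at ψ = 0.1857.
Compositions from xᵢ = zᵢ/(1+ψ(Kᵢ−1)), yᵢ = Kᵢxᵢ:
  A: x = 0.1776, y = 0.6554
  B: x = 0.8224, y = 0.3446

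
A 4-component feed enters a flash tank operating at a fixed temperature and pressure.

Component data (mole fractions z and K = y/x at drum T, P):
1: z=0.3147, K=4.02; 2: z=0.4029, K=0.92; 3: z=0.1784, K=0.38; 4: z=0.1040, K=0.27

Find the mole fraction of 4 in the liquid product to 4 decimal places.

x_4 = 0.1827

Material balance + equilibrium reduce to Σ zᵢ(Kᵢ−1)/(1+β(Kᵢ−1)) = 0.
Feasibility: ΣzᵢKᵢ = 1.7316, Σzᵢ/Kᵢ = 1.3709 — both > 1, two phases present.
Newton iteration, β⁰ = 0.63:
  β = 0.6300: g = -0.02858, g' = -0.7182 → β = 0.5902
  β = 0.5902: g = -0.00009, g' = -0.7152 → β = 0.5901
Converged at β = 0.5901.
Compositions from xᵢ = zᵢ/(1+β(Kᵢ−1)), yᵢ = Kᵢxᵢ:
  1: x = 0.1131, y = 0.4547
  2: x = 0.4229, y = 0.3890
  3: x = 0.2813, y = 0.1069
  4: x = 0.1827, y = 0.0493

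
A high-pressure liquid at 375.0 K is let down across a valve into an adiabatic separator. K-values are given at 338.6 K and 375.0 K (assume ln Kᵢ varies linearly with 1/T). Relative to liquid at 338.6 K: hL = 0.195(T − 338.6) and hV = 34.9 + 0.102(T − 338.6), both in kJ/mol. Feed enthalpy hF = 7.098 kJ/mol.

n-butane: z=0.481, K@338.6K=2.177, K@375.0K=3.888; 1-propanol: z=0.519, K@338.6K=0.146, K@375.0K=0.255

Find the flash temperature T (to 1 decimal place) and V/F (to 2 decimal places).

Adiabatic flash: solve Rachford–Rice at each trial T, then check hF = ψ·hV(T) + (1−ψ)·hL(T).
  T = 338.6 K: K = (2.177, 0.146), RR gives ψ = 0.122, H_out = 4.268 kJ/mol
  T = 375.0 K: K = (3.888, 0.255), RR gives ψ = 0.466, H_out = 21.782 kJ/mol
  T = 356.8 K: K = (2.953, 0.196), RR gives ψ = 0.332, H_out = 14.582 kJ/mol
  T = 347.7 K: K = (2.545, 0.170), RR gives ψ = 0.243, H_out = 10.066 kJ/mol
  T = 343.1 K: K = (2.354, 0.157), RR gives ψ = 0.188, H_out = 7.349 kJ/mol
  T = 340.9 K: K = (2.267, 0.152), RR gives ψ = 0.157, H_out = 5.904 kJ/mol
Linear interpolation between T = 340.9 (H_out = 5.904) and T = 343.1 (H_out = 7.349) on hF = 7.098 gives T ≈ 342.7 K, at which ψ = 0.18.

T = 342.7 K, V/F = 0.18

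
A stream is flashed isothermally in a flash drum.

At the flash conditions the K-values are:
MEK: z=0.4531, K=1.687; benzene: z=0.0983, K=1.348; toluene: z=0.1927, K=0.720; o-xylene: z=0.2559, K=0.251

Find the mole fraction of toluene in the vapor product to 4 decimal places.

y_toluene = 0.1496

Iterate (Newton) starting at V/F = 0.46:
  V/F = 0.4600: g = -0.08833, g' = -0.4864 → V/F = 0.2784
  V/F = 0.2784: g = -0.00819, g' = -0.4075 → V/F = 0.2583
  V/F = 0.2583: g = -0.00005, g' = -0.4025 → V/F = 0.2582
Converged at V/F = 0.2582.
Compositions from xᵢ = zᵢ/(1+V/F(Kᵢ−1)), yᵢ = Kᵢxᵢ:
  MEK: x = 0.3848, y = 0.6492
  benzene: x = 0.0902, y = 0.1216
  toluene: x = 0.2077, y = 0.1496
  o-xylene: x = 0.3172, y = 0.0796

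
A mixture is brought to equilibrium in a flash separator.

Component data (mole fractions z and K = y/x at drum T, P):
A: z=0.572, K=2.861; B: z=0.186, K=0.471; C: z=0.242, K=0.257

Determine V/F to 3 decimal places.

V/F = 0.634

Material balance + equilibrium reduce to Σ zᵢ(Kᵢ−1)/(1+V/F(Kᵢ−1)) = 0.
Feasibility: ΣzᵢKᵢ = 1.786, Σzᵢ/Kᵢ = 1.536 — both > 1, two phases present.
Iterate (Newton) starting at V/F = 0.62:
  V/F = 0.620: g = 0.0144, g' = -1.002 → V/F = 0.634
Converged at V/F = 0.634.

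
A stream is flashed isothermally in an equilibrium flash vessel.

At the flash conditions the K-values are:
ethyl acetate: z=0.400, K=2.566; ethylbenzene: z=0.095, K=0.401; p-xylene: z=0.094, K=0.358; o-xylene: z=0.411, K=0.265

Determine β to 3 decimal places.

Let β = V/F and solve Σ zᵢ(Kᵢ−1)/(1+β(Kᵢ−1)) = 0.
Check two-phase: ΣzᵢKᵢ = 1.207 > 1 and Σzᵢ/Kᵢ = 2.206 > 1, so g(0) = 0.207 > 0 and g(1) = -1.206 < 0.
Newton–Raphson from β = 0.5:
  β = 0.500: g = -0.2964, g' = -1.017 → β = 0.209
  β = 0.209: g = -0.0193, g' = -0.963 → β = 0.189
Converged at β = 0.189.

β = 0.189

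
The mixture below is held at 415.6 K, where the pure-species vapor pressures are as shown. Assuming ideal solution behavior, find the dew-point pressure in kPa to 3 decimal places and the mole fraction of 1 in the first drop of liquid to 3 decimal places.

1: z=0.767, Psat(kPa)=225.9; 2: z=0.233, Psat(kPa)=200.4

At the dew point ψ → 1, so Σzᵢ/Kᵢ = 1 with Kᵢ = Pᵢˢᵃᵗ/P ⇒ 1/P = Σzᵢ/Pᵢˢᵃᵗ.
1/P = 0.767/225.9 + 0.233/200.4 = 0.004558 ⇒ P = 219.395 kPa
xᵢ = zᵢP/Pᵢˢᵃᵗ ⇒ x_1 = 0.767·219.395/225.9 = 0.745

Pdew = 219.395 kPa, x_1 = 0.745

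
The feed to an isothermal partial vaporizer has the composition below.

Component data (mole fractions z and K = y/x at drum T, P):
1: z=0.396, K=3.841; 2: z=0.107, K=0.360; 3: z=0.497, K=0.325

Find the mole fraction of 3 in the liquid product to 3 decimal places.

Rachford–Rice: g(ψ) = Σ zᵢ(Kᵢ−1)/(1+ψ(Kᵢ−1)) = 0.
Check two-phase: ΣzᵢKᵢ = 1.721 > 1 and Σzᵢ/Kᵢ = 1.930 > 1, so g(0) = 0.721 > 0 and g(1) = -0.930 < 0.
Newton iteration, ψ⁰ = 0.5:
  ψ = 0.500: g = -0.1423, g' = -1.156 → ψ = 0.377
  ψ = 0.377: g = 0.0030, g' = -1.229 → ψ = 0.379
Converged at ψ = 0.379.
Compositions from xᵢ = zᵢ/(1+ψ(Kᵢ−1)), yᵢ = Kᵢxᵢ:
  1: x = 0.191, y = 0.732
  2: x = 0.141, y = 0.051
  3: x = 0.668, y = 0.217

x_3 = 0.668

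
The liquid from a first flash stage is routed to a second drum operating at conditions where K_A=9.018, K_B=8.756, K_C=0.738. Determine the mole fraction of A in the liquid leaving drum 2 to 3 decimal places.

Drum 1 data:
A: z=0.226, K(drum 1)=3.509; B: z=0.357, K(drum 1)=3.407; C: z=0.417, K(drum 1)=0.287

Drum 1:
Rachford–Rice: g(ψ₁) = Σ zᵢ(Kᵢ−1)/(1+ψ₁(Kᵢ−1)) = 0.
Feasibility: ΣzᵢKᵢ = 2.129, Σzᵢ/Kᵢ = 1.622 — both > 1, two phases present.
Iterate (Newton) starting at ψ₁ = 0.5:
  ψ₁ = 0.500: g = 0.1794, g' = -1.218 → ψ₁ = 0.647
Converged at ψ₁ = 0.647.
Drum-1 compositions:
  A: x = 0.086, y = 0.302
  B: x = 0.140, y = 0.476
  C: x = 0.774, y = 0.222
Drum-2 feed = drum-1 liquid: z₂ = (0.0861, 0.1396, 0.7743).
Drum 2:
Material balance + equilibrium reduce to Σ zᵢ(Kᵢ−1)/(1+ψ₂(Kᵢ−1)) = 0.
Check two-phase: ΣzᵢKᵢ = 2.570 > 1 and Σzᵢ/Kᵢ = 1.075 > 1, so g(0) = 1.570 > 0 and g(1) = -0.075 < 0.
Newton iteration, ψ₂⁰ = 0.54:
  ψ₂ = 0.540: g = 0.1019, g' = -0.579 → ψ₂ = 0.716
  ψ₂ = 0.716: g = 0.0179, g' = -0.398 → ψ₂ = 0.761
  ψ₂ = 0.761: g = 0.0007, g' = -0.369 → ψ₂ = 0.763
Converged at ψ₂ = 0.763.
  A: x = 0.012, y = 0.109
  B: x = 0.020, y = 0.177
  C: x = 0.968, y = 0.714

x_A (drum 2) = 0.012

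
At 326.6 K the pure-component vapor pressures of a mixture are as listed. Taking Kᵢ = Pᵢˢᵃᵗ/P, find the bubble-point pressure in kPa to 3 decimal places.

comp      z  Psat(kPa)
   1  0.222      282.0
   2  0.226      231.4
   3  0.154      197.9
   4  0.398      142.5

At the bubble point ψ → 0, so ΣzᵢKᵢ = 1 with Kᵢ = Pᵢˢᵃᵗ/P ⇒ P = ΣzᵢPᵢˢᵃᵗ.
P = 0.222·282.0 + 0.226·231.4 + 0.154·197.9 + 0.398·142.5 = 202.092 kPa

Pbub = 202.092 kPa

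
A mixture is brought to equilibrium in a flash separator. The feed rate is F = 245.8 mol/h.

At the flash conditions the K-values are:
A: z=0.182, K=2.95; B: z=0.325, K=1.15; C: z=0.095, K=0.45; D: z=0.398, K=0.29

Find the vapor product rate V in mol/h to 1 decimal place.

Material balance + equilibrium reduce to Σ zᵢ(Kᵢ−1)/(1+ψ(Kᵢ−1)) = 0.
g(0) = ΣzᵢKᵢ − 1 = 0.069 and g(1) = 1 − Σzᵢ/Kᵢ = -0.928, so a root lies in (0, 1).
Newton–Raphson from ψ = 0.5:
  ψ = 0.500: g = -0.2851, g' = -0.721 → ψ = 0.104
  ψ = 0.104: g = -0.0177, g' = -0.751 → ψ = 0.081
Converged at ψ = 0.081.
Then V = ψ·F = 0.0812·245.8 = 20.0 mol/h and L = F − V = 225.8 mol/h.

V = 20.0 mol/h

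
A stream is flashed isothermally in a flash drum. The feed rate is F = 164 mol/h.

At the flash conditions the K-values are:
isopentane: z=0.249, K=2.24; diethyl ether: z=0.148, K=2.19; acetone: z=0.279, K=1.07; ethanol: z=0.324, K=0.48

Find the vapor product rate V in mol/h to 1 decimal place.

Rachford–Rice: g(V/F) = Σ zᵢ(Kᵢ−1)/(1+V/F(Kᵢ−1)) = 0.
Check two-phase: ΣzᵢKᵢ = 1.336 > 1 and Σzᵢ/Kᵢ = 1.114 > 1, so g(0) = 0.336 > 0 and g(1) = -0.114 < 0.
Newton iteration, V/F⁰ = 0.55:
  V/F = 0.550: g = 0.0729, g' = -0.385 → V/F = 0.739
  V/F = 0.739: g = -0.0003, g' = -0.396 → V/F = 0.738
Converged at V/F = 0.738.
Then V = V/F·F = 0.7384·164 = 121.1 mol/h and L = F − V = 42.9 mol/h.

V = 121.1 mol/h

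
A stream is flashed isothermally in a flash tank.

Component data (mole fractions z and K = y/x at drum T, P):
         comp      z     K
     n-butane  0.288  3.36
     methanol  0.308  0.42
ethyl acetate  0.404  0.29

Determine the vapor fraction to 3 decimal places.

Rachford–Rice: g(ψ) = Σ zᵢ(Kᵢ−1)/(1+ψ(Kᵢ−1)) = 0.
Feasibility: ΣzᵢKᵢ = 1.214, Σzᵢ/Kᵢ = 2.212 — both > 1, two phases present.
Newton iteration, ψ⁰ = 0.43:
  ψ = 0.430: g = -0.3136, g' = -1.001 → ψ = 0.117
  ψ = 0.117: g = 0.0284, g' = -1.347 → ψ = 0.138
Converged at ψ = 0.138.

ψ = 0.138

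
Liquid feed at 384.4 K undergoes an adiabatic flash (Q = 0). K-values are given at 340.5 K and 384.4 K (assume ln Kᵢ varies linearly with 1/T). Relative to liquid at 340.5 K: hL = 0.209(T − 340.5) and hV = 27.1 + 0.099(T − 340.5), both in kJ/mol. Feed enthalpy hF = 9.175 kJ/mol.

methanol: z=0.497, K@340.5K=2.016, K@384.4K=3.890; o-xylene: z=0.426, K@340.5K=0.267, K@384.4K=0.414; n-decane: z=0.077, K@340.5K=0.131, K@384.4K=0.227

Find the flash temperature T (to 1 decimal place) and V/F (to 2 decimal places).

Adiabatic flash: solve Rachford–Rice at each trial T, then check hF = ψ·hV(T) + (1−ψ)·hL(T).
  T = 340.5 K: K = (2.016, 0.267, 0.131), RR gives ψ = 0.164, H_out = 4.440 kJ/mol
  T = 384.4 K: K = (3.890, 0.414, 0.227), RR gives ψ = 0.628, H_out = 23.153 kJ/mol
  T = 362.4 K: K = (2.855, 0.337, 0.175), RR gives ψ = 0.449, H_out = 15.656 kJ/mol
  T = 351.4 K: K = (2.410, 0.301, 0.152), RR gives ψ = 0.330, H_out = 10.836 kJ/mol
  T = 345.9 K: K = (2.206, 0.283, 0.141), RR gives ψ = 0.255, H_out = 7.892 kJ/mol
  T = 348.6 K: K = (2.304, 0.292, 0.147), RR gives ψ = 0.294, H_out = 9.396 kJ/mol
  T = 347.2 K: K = (2.253, 0.288, 0.144), RR gives ψ = 0.274, H_out = 8.632 kJ/mol
Linear interpolation between T = 347.2 (H_out = 8.632) and T = 348.6 (H_out = 9.396) on hF = 9.175 gives T ≈ 348.2 K, at which ψ = 0.29.

T = 348.2 K, V/F = 0.29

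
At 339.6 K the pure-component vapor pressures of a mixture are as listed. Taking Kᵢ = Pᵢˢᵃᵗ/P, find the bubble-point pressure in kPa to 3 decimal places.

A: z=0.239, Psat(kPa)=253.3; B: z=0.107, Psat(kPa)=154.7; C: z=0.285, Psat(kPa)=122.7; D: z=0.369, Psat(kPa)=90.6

Pbub = 145.492 kPa

At the bubble point ψ → 0, so ΣzᵢKᵢ = 1 with Kᵢ = Pᵢˢᵃᵗ/P ⇒ P = ΣzᵢPᵢˢᵃᵗ.
P = 0.239·253.3 + 0.107·154.7 + 0.285·122.7 + 0.369·90.6 = 145.492 kPa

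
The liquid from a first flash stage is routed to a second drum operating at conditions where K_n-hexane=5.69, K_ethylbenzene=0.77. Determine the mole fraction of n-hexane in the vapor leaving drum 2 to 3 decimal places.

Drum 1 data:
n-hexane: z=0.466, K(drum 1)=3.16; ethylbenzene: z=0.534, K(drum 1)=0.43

Drum 1:
Rachford–Rice: g(ψ₁) = Σ zᵢ(Kᵢ−1)/(1+ψ₁(Kᵢ−1)) = 0.
Feasibility: ΣzᵢKᵢ = 1.702, Σzᵢ/Kᵢ = 1.389 — both > 1, two phases present.
Iterate (Newton) starting at ψ₁ = 0.5:
  ψ₁ = 0.500: g = 0.0582, g' = -0.842 → ψ₁ = 0.569
  ψ₁ = 0.569: g = 0.0010, g' = -0.818 → ψ₁ = 0.570
Converged at ψ₁ = 0.570.
Drum-1 compositions:
  n-hexane: x = 0.209, y = 0.660
  ethylbenzene: x = 0.791, y = 0.340
Drum-2 feed = drum-1 liquid: z₂ = (0.2088, 0.7912).
Drum 2:
Rachford–Rice: g(ψ₂) = Σ zᵢ(Kᵢ−1)/(1+ψ₂(Kᵢ−1)) = 0.
Check two-phase: ΣzᵢKᵢ = 1.797 > 1 and Σzᵢ/Kᵢ = 1.064 > 1, so g(0) = 0.797 > 0 and g(1) = -0.064 < 0.
Iterate (Newton) starting at ψ₂ = 0.5:
  ψ₂ = 0.500: g = 0.0871, g' = -0.464 → ψ₂ = 0.688
  ψ₂ = 0.688: g = 0.0156, g' = -0.316 → ψ₂ = 0.737
  ψ₂ = 0.737: g = 0.0006, g' = -0.292 → ψ₂ = 0.739
Converged at ψ₂ = 0.739.
  n-hexane: x = 0.047, y = 0.266
  ethylbenzene: x = 0.953, y = 0.734

y_n-hexane (drum 2) = 0.266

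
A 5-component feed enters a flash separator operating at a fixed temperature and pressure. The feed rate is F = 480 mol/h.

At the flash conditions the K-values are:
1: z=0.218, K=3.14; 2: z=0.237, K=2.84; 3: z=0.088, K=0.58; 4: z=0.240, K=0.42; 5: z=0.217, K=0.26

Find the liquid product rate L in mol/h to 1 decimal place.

L = 263.2 mol/h

Rachford–Rice: g(ψ) = Σ zᵢ(Kᵢ−1)/(1+ψ(Kᵢ−1)) = 0.
g(0) = ΣzᵢKᵢ − 1 = 0.566 and g(1) = 1 − Σzᵢ/Kᵢ = -0.711, so a root lies in (0, 1).
Iterate (Newton) starting at ψ = 0.5:
  ψ = 0.500: g = -0.0452, g' = -0.935 → ψ = 0.452
Converged at ψ = 0.452.
Then V = ψ·F = 0.4516·480 = 216.8 mol/h and L = F − V = 263.2 mol/h.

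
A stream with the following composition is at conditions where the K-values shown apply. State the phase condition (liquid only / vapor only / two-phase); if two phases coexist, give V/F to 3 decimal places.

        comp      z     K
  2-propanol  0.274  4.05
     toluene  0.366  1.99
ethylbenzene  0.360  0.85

ΣzᵢKᵢ = 2.144; Σzᵢ/Kᵢ = 0.675.
Since Σzᵢ/Kᵢ < 1 the mixture is above its dew point — single vapor phase.

vapor only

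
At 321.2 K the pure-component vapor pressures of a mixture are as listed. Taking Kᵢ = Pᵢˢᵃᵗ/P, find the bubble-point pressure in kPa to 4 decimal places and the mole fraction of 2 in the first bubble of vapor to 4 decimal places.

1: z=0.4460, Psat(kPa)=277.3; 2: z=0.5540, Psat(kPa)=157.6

At the bubble point ψ → 0, so ΣzᵢKᵢ = 1 with Kᵢ = Pᵢˢᵃᵗ/P ⇒ P = ΣzᵢPᵢˢᵃᵗ.
P = 0.4460·277.3 + 0.5540·157.6 = 210.9862 kPa
yᵢ = zᵢPᵢˢᵃᵗ/P ⇒ y_2 = 0.5540·157.6/210.9862 = 0.4138

Pbub = 210.9862 kPa, y_2 = 0.4138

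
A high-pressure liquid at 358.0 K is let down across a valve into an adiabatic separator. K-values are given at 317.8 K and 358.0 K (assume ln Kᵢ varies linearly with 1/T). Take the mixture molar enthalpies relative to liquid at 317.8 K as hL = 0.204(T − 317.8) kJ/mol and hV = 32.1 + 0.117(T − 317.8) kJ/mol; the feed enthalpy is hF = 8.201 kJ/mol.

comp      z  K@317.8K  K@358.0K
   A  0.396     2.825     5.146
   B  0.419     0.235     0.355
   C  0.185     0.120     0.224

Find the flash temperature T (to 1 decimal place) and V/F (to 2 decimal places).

T = 323.9 K, V/F = 0.22

Adiabatic flash: solve Rachford–Rice at each trial T, then check hF = ψ·hV(T) + (1−ψ)·hL(T).
  T = 317.8 K: K = (2.825, 0.235, 0.120), RR gives ψ = 0.164, H_out = 5.251 kJ/mol
  T = 358.0 K: K = (5.146, 0.355, 0.224), RR gives ψ = 0.430, H_out = 20.511 kJ/mol
  T = 337.9 K: K = (3.881, 0.292, 0.167), RR gives ψ = 0.320, H_out = 13.819 kJ/mol
  T = 327.9 K: K = (3.330, 0.263, 0.142), RR gives ψ = 0.252, H_out = 9.924 kJ/mol
  T = 322.9 K: K = (3.074, 0.249, 0.131), RR gives ψ = 0.211, H_out = 7.731 kJ/mol
  T = 325.4 K: K = (3.200, 0.256, 0.137), RR gives ψ = 0.232, H_out = 8.853 kJ/mol
  T = 324.1 K: K = (3.134, 0.252, 0.134), RR gives ψ = 0.222, H_out = 8.276 kJ/mol
Linear interpolation between T = 322.9 (H_out = 7.731) and T = 324.1 (H_out = 8.276) on hF = 8.201 gives T ≈ 323.9 K, at which ψ = 0.22.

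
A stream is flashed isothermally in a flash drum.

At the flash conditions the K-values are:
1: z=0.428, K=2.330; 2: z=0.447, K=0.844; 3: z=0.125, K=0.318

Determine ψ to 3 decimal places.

ψ = 0.818

Let ψ = V/F and solve Σ zᵢ(Kᵢ−1)/(1+ψ(Kᵢ−1)) = 0.
Check two-phase: ΣzᵢKᵢ = 1.414 > 1 and Σzᵢ/Kᵢ = 1.106 > 1, so g(0) = 0.414 > 0 and g(1) = -0.106 < 0.
Iterate (Newton) starting at ψ = 0.5:
  ψ = 0.500: g = 0.1369, g' = -0.420 → ψ = 0.826
  ψ = 0.826: g = -0.0041, g' = -0.491 → ψ = 0.818
Converged at ψ = 0.818.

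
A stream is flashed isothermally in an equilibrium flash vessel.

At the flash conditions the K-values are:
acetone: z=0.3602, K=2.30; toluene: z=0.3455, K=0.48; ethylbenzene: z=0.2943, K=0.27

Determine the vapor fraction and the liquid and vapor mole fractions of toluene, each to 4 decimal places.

Material balance + equilibrium reduce to Σ zᵢ(Kᵢ−1)/(1+ψ(Kᵢ−1)) = 0.
g(0) = ΣzᵢKᵢ − 1 = 0.0738 and g(1) = 1 − Σzᵢ/Kᵢ = -0.9664, so a root lies in (0, 1).
Newton iteration, ψ⁰ = 0.5:
  ψ = 0.5000: g = -0.29732, g' = -0.7831 → ψ = 0.1204
  ψ = 0.1204: g = -0.02228, g' = -0.7500 → ψ = 0.0906
  ψ = 0.0906: g = 0.00029, g' = -0.7699 → ψ = 0.0910
Converged at ψ = 0.0910.
Compositions from xᵢ = zᵢ/(1+ψ(Kᵢ−1)), yᵢ = Kᵢxᵢ:
  acetone: x = 0.3221, y = 0.7408
  toluene: x = 0.3627, y = 0.1741
  ethylbenzene: x = 0.3152, y = 0.0851

ψ = 0.0910, x_toluene = 0.3627, y_toluene = 0.1741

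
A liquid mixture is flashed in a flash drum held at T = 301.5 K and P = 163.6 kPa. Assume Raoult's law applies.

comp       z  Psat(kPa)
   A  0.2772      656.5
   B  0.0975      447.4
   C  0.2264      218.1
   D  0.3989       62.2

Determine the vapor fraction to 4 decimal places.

Raoult's law: Kᵢ = Pᵢˢᵃᵗ/P = Pᵢˢᵃᵗ/163.6.
  K_A = 656.5/163.6 = 4.012836, K_B = 447.4/163.6 = 2.734719, K_C = 218.1/163.6 = 1.333130, K_D = 62.2/163.6 = 0.380196
Newton iteration, ψ⁰ = 0.38:
  ψ = 0.3800: g = 0.23485, g' = -0.9355 → ψ = 0.6310
  ψ = 0.6310: g = 0.02488, g' = -0.7963 → ψ = 0.6623
  ψ = 0.6623: g = -0.00007, g' = -0.8018 → ψ = 0.6622
Converged at ψ = 0.6622.

ψ = 0.6622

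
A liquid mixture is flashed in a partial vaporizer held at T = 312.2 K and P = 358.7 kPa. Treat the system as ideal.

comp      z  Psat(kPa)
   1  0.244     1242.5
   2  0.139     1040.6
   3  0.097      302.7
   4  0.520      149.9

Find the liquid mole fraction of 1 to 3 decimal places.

Raoult's law: Kᵢ = Pᵢˢᵃᵗ/P = Pᵢˢᵃᵗ/358.7.
  K_1 = 1242.5/358.7 = 3.46390, K_2 = 1040.6/358.7 = 2.90103, K_3 = 302.7/358.7 = 0.84388, K_4 = 149.9/358.7 = 0.41790
Newton iteration, V/F⁰ = 0.32:
  V/F = 0.320: g = 0.1125, g' = -0.926 → V/F = 0.442
  V/F = 0.442: g = 0.0079, g' = -0.810 → V/F = 0.451
Converged at V/F = 0.451.
Compositions from xᵢ = zᵢ/(1+V/F(Kᵢ−1)), yᵢ = Kᵢxᵢ:
  1: x = 0.116, y = 0.400
  2: x = 0.075, y = 0.217
  3: x = 0.104, y = 0.088
  4: x = 0.705, y = 0.295

x_1 = 0.116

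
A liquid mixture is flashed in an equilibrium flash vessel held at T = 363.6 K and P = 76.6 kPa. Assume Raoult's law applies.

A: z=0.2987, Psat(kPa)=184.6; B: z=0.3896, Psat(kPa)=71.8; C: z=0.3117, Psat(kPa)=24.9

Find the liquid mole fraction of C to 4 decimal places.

x_C = 0.3956

Raoult's law: Kᵢ = Pᵢˢᵃᵗ/P = Pᵢˢᵃᵗ/76.6.
  K_A = 184.6/76.6 = 2.409922, K_B = 71.8/76.6 = 0.937337, K_C = 24.9/76.6 = 0.325065
Material balance + equilibrium reduce to Σ zᵢ(Kᵢ−1)/(1+ψ(Kᵢ−1)) = 0.
g(0) = ΣzᵢKᵢ − 1 = 0.1864 and g(1) = 1 − Σzᵢ/Kᵢ = -0.4985, so a root lies in (0, 1).
Iterate (Newton) starting at ψ = 0.41:
  ψ = 0.4100: g = -0.04905, g' = -0.5115 → ψ = 0.3141
Converged at ψ = 0.3141.
Compositions from xᵢ = zᵢ/(1+ψ(Kᵢ−1)), yᵢ = Kᵢxᵢ:
  A: x = 0.2070, y = 0.4989
  B: x = 0.3974, y = 0.3725
  C: x = 0.3956, y = 0.1286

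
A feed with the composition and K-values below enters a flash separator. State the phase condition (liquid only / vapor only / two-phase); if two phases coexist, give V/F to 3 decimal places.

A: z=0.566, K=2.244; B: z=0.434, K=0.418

two-phase, V/F = 0.624

ΣzᵢKᵢ = 1.452; Σzᵢ/Kᵢ = 1.291.
Both exceed 1, so a two-phase solution exists.
Rachford–Rice: g(ψ) = Σ zᵢ(Kᵢ−1)/(1+ψ(Kᵢ−1)) = 0.
Binary case is linear: z₁(K₁−1)(1+ψ(K₂−1)) + z₂(K₂−1)(1+ψ(K₁−1)) = 0
⇒ ψ = [z₁(K₁−1)+z₂(K₂−1)] / [−(K₁−1)(K₂−1)] = 0.4515/0.7240 = 0.624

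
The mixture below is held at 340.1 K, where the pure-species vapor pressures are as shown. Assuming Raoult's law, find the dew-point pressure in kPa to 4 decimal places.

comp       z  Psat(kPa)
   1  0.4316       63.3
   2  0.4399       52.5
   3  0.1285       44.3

Pdew = 55.2546 kPa

At the dew point ψ → 1, so Σzᵢ/Kᵢ = 1 with Kᵢ = Pᵢˢᵃᵗ/P ⇒ 1/P = Σzᵢ/Pᵢˢᵃᵗ.
1/P = 0.4316/63.3 + 0.4399/52.5 + 0.1285/44.3 = 0.0180981 ⇒ P = 55.2546 kPa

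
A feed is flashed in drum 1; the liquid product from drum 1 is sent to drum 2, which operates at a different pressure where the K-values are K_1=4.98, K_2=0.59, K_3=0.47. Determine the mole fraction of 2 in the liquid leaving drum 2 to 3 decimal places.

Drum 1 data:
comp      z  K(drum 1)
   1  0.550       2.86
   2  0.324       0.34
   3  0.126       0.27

Drum 1:
Newton iteration, ψ₁⁰ = 0.4:
  ψ₁ = 0.400: g = 0.1661, g' = -1.020 → ψ₁ = 0.563
  ψ₁ = 0.563: g = 0.0034, g' = -1.005 → ψ₁ = 0.566
Converged at ψ₁ = 0.566.
Drum-1 compositions:
  1: x = 0.268, y = 0.766
  2: x = 0.517, y = 0.176
  3: x = 0.215, y = 0.058
Drum-2 feed = drum-1 liquid: z₂ = (0.2679, 0.5173, 0.2148).
Drum 2:
Material balance + equilibrium reduce to Σ zᵢ(Kᵢ−1)/(1+ψ₂(Kᵢ−1)) = 0.
g(0) = ΣzᵢKᵢ − 1 = 0.740 and g(1) = 1 − Σzᵢ/Kᵢ = -0.388, so a root lies in (0, 1).
Iterate (Newton) starting at ψ₂ = 0.5:
  ψ₂ = 0.500: g = -0.0651, g' = -0.724 → ψ₂ = 0.410
  ψ₂ = 0.410: g = 0.0046, g' = -0.837 → ψ₂ = 0.416
Converged at ψ₂ = 0.416.
  1: x = 0.101, y = 0.503
  2: x = 0.624, y = 0.368
  3: x = 0.275, y = 0.129

x_2 (drum 2) = 0.624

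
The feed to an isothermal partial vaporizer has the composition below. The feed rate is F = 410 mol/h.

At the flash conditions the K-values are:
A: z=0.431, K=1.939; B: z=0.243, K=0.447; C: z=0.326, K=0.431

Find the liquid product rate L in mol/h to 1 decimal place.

Let ψ = V/F and solve Σ zᵢ(Kᵢ−1)/(1+ψ(Kᵢ−1)) = 0.
g(0) = ΣzᵢKᵢ − 1 = 0.085 and g(1) = 1 − Σzᵢ/Kᵢ = -0.522, so a root lies in (0, 1).
Iterate (Newton) starting at ψ = 0.5:
  ψ = 0.500: g = -0.1696, g' = -0.524 → ψ = 0.176
  ψ = 0.176: g = -0.0079, g' = -0.501 → ψ = 0.161
Converged at ψ = 0.161.
Then V = ψ·F = 0.1607·410 = 65.9 mol/h and L = F − V = 344.1 mol/h.

L = 344.1 mol/h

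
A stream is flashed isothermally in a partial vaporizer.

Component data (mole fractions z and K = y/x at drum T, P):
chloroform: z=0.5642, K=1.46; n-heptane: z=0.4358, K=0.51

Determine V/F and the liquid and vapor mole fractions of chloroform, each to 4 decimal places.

V/F = 0.2040, x_chloroform = 0.5158, y_chloroform = 0.7531

Binary case is linear: z₁(K₁−1)(1+V/F(K₂−1)) + z₂(K₂−1)(1+V/F(K₁−1)) = 0
⇒ V/F = [z₁(K₁−1)+z₂(K₂−1)] / [−(K₁−1)(K₂−1)] = 0.04599/0.22540 = 0.2040
Compositions from xᵢ = zᵢ/(1+V/F(Kᵢ−1)), yᵢ = Kᵢxᵢ:
  chloroform: x = 0.5158, y = 0.7531
  n-heptane: x = 0.4842, y = 0.2469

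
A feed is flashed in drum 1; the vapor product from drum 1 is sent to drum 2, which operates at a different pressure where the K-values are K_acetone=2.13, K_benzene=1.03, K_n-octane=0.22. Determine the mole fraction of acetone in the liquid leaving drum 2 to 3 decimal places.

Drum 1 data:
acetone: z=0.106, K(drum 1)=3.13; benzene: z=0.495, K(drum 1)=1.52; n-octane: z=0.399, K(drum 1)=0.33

Drum 1:
Material balance + equilibrium reduce to Σ zᵢ(Kᵢ−1)/(1+ψ₁(Kᵢ−1)) = 0.
Feasibility: ΣzᵢKᵢ = 1.216, Σzᵢ/Kᵢ = 1.569 — both > 1, two phases present.
Newton iteration, ψ₁⁰ = 0.66:
  ψ₁ = 0.660: g = -0.1938, g' = -0.733 → ψ₁ = 0.396
  ψ₁ = 0.396: g = -0.0277, g' = -0.565 → ψ₁ = 0.347
  ψ₁ = 0.347: g = -0.0002, g' = -0.559 → ψ₁ = 0.346
Converged at ψ₁ = 0.346.
Drum-1 compositions:
  acetone: x = 0.061, y = 0.191
  benzene: x = 0.419, y = 0.638
  n-octane: x = 0.520, y = 0.171
Drum-2 feed = drum-1 vapor: z₂ = (0.1910, 0.6376, 0.1714).
Drum 2:
Material balance + equilibrium reduce to Σ zᵢ(Kᵢ−1)/(1+ψ₂(Kᵢ−1)) = 0.
Check two-phase: ΣzᵢKᵢ = 1.101 > 1 and Σzᵢ/Kᵢ = 1.488 > 1, so g(0) = 0.101 > 0 and g(1) = -0.488 < 0.
Iterate (Newton) starting at ψ₂ = 0.5:
  ψ₂ = 0.500: g = -0.0625, g' = -0.380 → ψ₂ = 0.336
  ψ₂ = 0.336: g = -0.0058, g' = -0.320 → ψ₂ = 0.318
Converged at ψ₂ = 0.318.
  acetone: x = 0.141, y = 0.299
  benzene: x = 0.632, y = 0.651
  n-octane: x = 0.228, y = 0.050

x_acetone (drum 2) = 0.141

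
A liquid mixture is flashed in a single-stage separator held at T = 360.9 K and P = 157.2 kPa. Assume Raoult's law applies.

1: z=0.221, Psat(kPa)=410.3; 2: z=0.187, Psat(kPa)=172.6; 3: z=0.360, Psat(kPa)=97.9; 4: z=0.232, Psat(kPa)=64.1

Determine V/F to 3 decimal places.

V/F = 0.169

Raoult's law: Kᵢ = Pᵢˢᵃᵗ/P = Pᵢˢᵃᵗ/157.2.
  K_1 = 410.3/157.2 = 2.61005, K_2 = 172.6/157.2 = 1.09796, K_3 = 97.9/157.2 = 0.62277, K_4 = 64.1/157.2 = 0.40776
Iterate (Newton) starting at V/F = 0.42:
  V/F = 0.420: g = -0.1144, g' = -0.422 → V/F = 0.149
  V/F = 0.149: g = 0.0105, g' = -0.530 → V/F = 0.169
Converged at V/F = 0.169.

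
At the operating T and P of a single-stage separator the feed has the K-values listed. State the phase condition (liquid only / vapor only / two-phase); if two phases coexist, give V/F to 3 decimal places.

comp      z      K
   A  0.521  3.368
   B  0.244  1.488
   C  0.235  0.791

ΣzᵢKᵢ = 2.304; Σzᵢ/Kᵢ = 0.616.
Since Σzᵢ/Kᵢ < 1 the mixture is above its dew point — single vapor phase.

vapor only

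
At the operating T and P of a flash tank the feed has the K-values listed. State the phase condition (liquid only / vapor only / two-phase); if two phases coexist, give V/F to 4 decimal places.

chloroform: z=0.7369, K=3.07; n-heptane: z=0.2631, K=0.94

ΣzᵢKᵢ = 2.5096; Σzᵢ/Kᵢ = 0.5199.
Since Σzᵢ/Kᵢ < 1 the mixture is above its dew point — single vapor phase.

vapor only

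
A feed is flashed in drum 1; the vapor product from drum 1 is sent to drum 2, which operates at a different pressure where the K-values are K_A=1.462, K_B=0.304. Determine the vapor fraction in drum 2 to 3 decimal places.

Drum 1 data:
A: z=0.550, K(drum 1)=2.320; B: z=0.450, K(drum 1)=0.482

Drum 1:
Let ψ₁ = V/F and solve Σ zᵢ(Kᵢ−1)/(1+ψ₁(Kᵢ−1)) = 0.
g(0) = ΣzᵢKᵢ − 1 = 0.493 and g(1) = 1 − Σzᵢ/Kᵢ = -0.171, so a root lies in (0, 1).
Binary case is linear: z₁(K₁−1)(1+ψ₁(K₂−1)) + z₂(K₂−1)(1+ψ₁(K₁−1)) = 0
⇒ ψ₁ = [z₁(K₁−1)+z₂(K₂−1)] / [−(K₁−1)(K₂−1)] = 0.4929/0.6838 = 0.721
Drum-1 compositions:
  A: x = 0.282, y = 0.654
  B: x = 0.718, y = 0.346
Drum-2 feed = drum-1 vapor: z₂ = (0.6538, 0.3462).
Drum 2:
Let ψ₂ = V/F and solve Σ zᵢ(Kᵢ−1)/(1+ψ₂(Kᵢ−1)) = 0.
g(0) = ΣzᵢKᵢ − 1 = 0.061 and g(1) = 1 − Σzᵢ/Kᵢ = -0.586, so a root lies in (0, 1).
Newton–Raphson from ψ₂ = 0.63:
  ψ₂ = 0.630: g = -0.1951, g' = -0.616 → ψ₂ = 0.313
  ψ₂ = 0.313: g = -0.0441, g' = -0.381 → ψ₂ = 0.197
  ψ₂ = 0.197: g = -0.0024, g' = -0.342 → ψ₂ = 0.190
Converged at ψ₂ = 0.190.
  A: x = 0.601, y = 0.879
  B: x = 0.399, y = 0.121

V/F (drum 2) = 0.190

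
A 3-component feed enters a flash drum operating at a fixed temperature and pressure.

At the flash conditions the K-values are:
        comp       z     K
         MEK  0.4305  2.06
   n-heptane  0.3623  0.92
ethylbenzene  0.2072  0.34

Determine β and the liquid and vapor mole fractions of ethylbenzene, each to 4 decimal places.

Material balance + equilibrium reduce to Σ zᵢ(Kᵢ−1)/(1+β(Kᵢ−1)) = 0.
g(0) = ΣzᵢKᵢ − 1 = 0.2906 and g(1) = 1 − Σzᵢ/Kᵢ = -0.2122, so a root lies in (0, 1).
Newton–Raphson from β = 0.44:
  β = 0.4400: g = 0.08843, g' = -0.4067 → β = 0.6574
  β = 0.6574: g = -0.00325, g' = -0.4522 → β = 0.6503
  β = 0.6503: g = -0.00001, g' = -0.4491 → β = 0.6502
Converged at β = 0.6502.
Compositions from xᵢ = zᵢ/(1+β(Kᵢ−1)), yᵢ = Kᵢxᵢ:
  MEK: x = 0.2548, y = 0.5250
  n-heptane: x = 0.3822, y = 0.3516
  ethylbenzene: x = 0.3630, y = 0.1234

β = 0.6502, x_ethylbenzene = 0.3630, y_ethylbenzene = 0.1234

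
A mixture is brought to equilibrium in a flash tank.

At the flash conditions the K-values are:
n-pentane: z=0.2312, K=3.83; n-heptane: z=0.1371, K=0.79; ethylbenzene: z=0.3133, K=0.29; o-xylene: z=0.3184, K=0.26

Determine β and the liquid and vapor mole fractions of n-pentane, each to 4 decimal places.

β = 0.0913, x_n-pentane = 0.1837, y_n-pentane = 0.7036

Material balance + equilibrium reduce to Σ zᵢ(Kᵢ−1)/(1+β(Kᵢ−1)) = 0.
g(0) = ΣzᵢKᵢ − 1 = 0.1674 and g(1) = 1 − Σzᵢ/Kᵢ = -1.5389, so a root lies in (0, 1).
Newton iteration, β⁰ = 0.5:
  β = 0.5000: g = -0.48011, g' = -1.1440 → β = 0.0803
  β = 0.0803: g = 0.01744, g' = -1.6103 → β = 0.0911
  β = 0.0911: g = 0.00029, g' = -1.5575 → β = 0.0913
Converged at β = 0.0913.
Compositions from xᵢ = zᵢ/(1+β(Kᵢ−1)), yᵢ = Kᵢxᵢ:
  n-pentane: x = 0.1837, y = 0.7036
  n-heptane: x = 0.1398, y = 0.1104
  ethylbenzene: x = 0.3350, y = 0.0972
  o-xylene: x = 0.3415, y = 0.0888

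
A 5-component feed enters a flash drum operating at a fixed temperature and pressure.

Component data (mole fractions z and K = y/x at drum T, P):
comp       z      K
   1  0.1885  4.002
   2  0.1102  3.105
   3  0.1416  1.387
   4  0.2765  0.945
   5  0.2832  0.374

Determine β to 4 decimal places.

β = 0.6806

Rachford–Rice: g(β) = Σ zᵢ(Kᵢ−1)/(1+β(Kᵢ−1)) = 0.
Feasibility: ΣzᵢKᵢ = 1.6602, Σzᵢ/Kᵢ = 1.2345 — both > 1, two phases present.
Newton–Raphson from β = 0.5:
  β = 0.5000: g = 0.11150, g' = -0.6384 → β = 0.6747
  β = 0.6747: g = 0.00366, g' = -0.6158 → β = 0.6806
Converged at β = 0.6806.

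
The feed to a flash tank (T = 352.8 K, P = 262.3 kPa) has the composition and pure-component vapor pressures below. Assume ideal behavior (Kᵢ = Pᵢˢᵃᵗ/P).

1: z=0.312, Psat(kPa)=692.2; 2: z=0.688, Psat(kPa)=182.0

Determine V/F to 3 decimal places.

V/F = 0.599

Raoult's law: Kᵢ = Pᵢˢᵃᵗ/P = Pᵢˢᵃᵗ/262.3.
  K_1 = 692.2/262.3 = 2.63896, K_2 = 182.0/262.3 = 0.69386
Binary case is linear: z₁(K₁−1)(1+V/F(K₂−1)) + z₂(K₂−1)(1+V/F(K₁−1)) = 0
⇒ V/F = [z₁(K₁−1)+z₂(K₂−1)] / [−(K₁−1)(K₂−1)] = 0.3007/0.5017 = 0.599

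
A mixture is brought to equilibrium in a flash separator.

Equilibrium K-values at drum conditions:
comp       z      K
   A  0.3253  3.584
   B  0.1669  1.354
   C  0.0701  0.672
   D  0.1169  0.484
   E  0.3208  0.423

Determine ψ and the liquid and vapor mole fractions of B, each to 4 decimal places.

Material balance + equilibrium reduce to Σ zᵢ(Kᵢ−1)/(1+ψ(Kᵢ−1)) = 0.
Check two-phase: ΣzᵢKᵢ = 1.6312 > 1 and Σzᵢ/Kᵢ = 1.3183 > 1, so g(0) = 0.6312 > 0 and g(1) = -0.3183 < 0.
Newton–Raphson from ψ = 0.66:
  ψ = 0.6600: g = -0.06117, g' = -0.6729 → ψ = 0.5691
  ψ = 0.5691: g = 0.00015, g' = -0.6809 → ψ = 0.5693
Converged at ψ = 0.5693.
Compositions from xᵢ = zᵢ/(1+ψ(Kᵢ−1)), yᵢ = Kᵢxᵢ:
  A: x = 0.1316, y = 0.4718
  B: x = 0.1389, y = 0.1881
  C: x = 0.0862, y = 0.0579
  D: x = 0.1655, y = 0.0801
  E: x = 0.4777, y = 0.2021

ψ = 0.5693, x_B = 0.1389, y_B = 0.1881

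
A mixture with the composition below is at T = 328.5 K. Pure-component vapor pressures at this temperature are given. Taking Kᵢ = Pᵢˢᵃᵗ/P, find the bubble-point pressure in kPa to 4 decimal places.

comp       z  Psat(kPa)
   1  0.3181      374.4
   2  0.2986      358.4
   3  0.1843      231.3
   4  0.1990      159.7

Pbub = 300.5238 kPa

At the bubble point ψ → 0, so ΣzᵢKᵢ = 1 with Kᵢ = Pᵢˢᵃᵗ/P ⇒ P = ΣzᵢPᵢˢᵃᵗ.
P = 0.3181·374.4 + 0.2986·358.4 + 0.1843·231.3 + 0.1990·159.7 = 300.5238 kPa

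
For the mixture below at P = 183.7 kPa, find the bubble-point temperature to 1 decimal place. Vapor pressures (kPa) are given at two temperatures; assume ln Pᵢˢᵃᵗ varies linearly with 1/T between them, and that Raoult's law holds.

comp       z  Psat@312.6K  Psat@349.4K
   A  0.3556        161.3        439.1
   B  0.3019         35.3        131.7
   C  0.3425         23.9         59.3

Bubble-point temperature: ΣzᵢPᵢˢᵃᵗ(T) = P. Interpolate ln Pᵢˢᵃᵗ = aᵢ + bᵢ/T.
  T = 312.6 K: ΣzᵢPᵢˢᵃᵗ = 76.20 kPa
  T = 349.4 K: ΣzᵢPᵢˢᵃᵗ = 216.21 kPa
  T = 331.0 K: ΣzᵢPᵢˢᵃᵗ = 131.88 kPa
  T = 340.2 K: ΣzᵢPᵢˢᵃᵗ = 169.92 kPa
  T = 344.8 K: ΣzᵢPᵢˢᵃᵗ = 191.96 kPa
  T = 342.5 K: ΣzᵢPᵢˢᵃᵗ = 180.68 kPa
Interpolating between 342.5 K and 344.8 K gives T ≈ 343.1 K.

T = 343.1 K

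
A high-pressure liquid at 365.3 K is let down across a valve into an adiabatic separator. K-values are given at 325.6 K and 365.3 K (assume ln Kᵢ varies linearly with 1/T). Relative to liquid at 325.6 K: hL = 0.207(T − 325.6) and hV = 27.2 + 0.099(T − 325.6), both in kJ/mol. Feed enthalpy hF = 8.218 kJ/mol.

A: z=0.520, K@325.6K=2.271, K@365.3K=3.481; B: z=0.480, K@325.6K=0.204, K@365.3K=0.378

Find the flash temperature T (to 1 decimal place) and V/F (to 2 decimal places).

Adiabatic flash: solve Rachford–Rice at each trial T, then check hF = ψ·hV(T) + (1−ψ)·hL(T).
  T = 325.6 K: K = (2.271, 0.204), RR gives ψ = 0.276, H_out = 7.497 kJ/mol
  T = 365.3 K: K = (3.481, 0.378), RR gives ψ = 0.643, H_out = 22.940 kJ/mol
  T = 345.5 K: K = (2.848, 0.283), RR gives ψ = 0.465, H_out = 15.777 kJ/mol
  T = 335.6 K: K = (2.553, 0.242), RR gives ψ = 0.377, H_out = 11.907 kJ/mol
  T = 330.6 K: K = (2.410, 0.222), RR gives ψ = 0.328, H_out = 9.785 kJ/mol
  T = 328.1 K: K = (2.340, 0.213), RR gives ψ = 0.303, H_out = 8.665 kJ/mol
  T = 326.9 K: K = (2.307, 0.209), RR gives ψ = 0.290, H_out = 8.111 kJ/mol
Linear interpolation between T = 326.9 (H_out = 8.111) and T = 328.1 (H_out = 8.665) on hF = 8.218 gives T ≈ 327.1 K, at which ψ = 0.29.

T = 327.1 K, V/F = 0.29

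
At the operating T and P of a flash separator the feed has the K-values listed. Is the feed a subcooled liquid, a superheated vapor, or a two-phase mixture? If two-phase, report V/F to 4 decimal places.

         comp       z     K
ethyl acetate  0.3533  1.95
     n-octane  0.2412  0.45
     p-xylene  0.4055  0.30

ΣzᵢKᵢ = 0.9191; Σzᵢ/Kᵢ = 2.0688.
Since ΣzᵢKᵢ < 1 the mixture is below its bubble point — single liquid phase.

subcooled liquid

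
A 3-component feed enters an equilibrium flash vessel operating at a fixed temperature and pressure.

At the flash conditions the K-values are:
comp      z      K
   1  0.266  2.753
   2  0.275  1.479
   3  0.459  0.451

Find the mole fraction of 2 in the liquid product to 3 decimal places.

x_2 = 0.221

Rachford–Rice: g(ψ) = Σ zᵢ(Kᵢ−1)/(1+ψ(Kᵢ−1)) = 0.
Feasibility: ΣzᵢKᵢ = 1.346, Σzᵢ/Kᵢ = 1.300 — both > 1, two phases present.
Newton–Raphson from ψ = 0.5:
  ψ = 0.500: g = 0.0074, g' = -0.536 → ψ = 0.514
Converged at ψ = 0.514.
Compositions from xᵢ = zᵢ/(1+ψ(Kᵢ−1)), yᵢ = Kᵢxᵢ:
  1: x = 0.140, y = 0.385
  2: x = 0.221, y = 0.326
  3: x = 0.639, y = 0.288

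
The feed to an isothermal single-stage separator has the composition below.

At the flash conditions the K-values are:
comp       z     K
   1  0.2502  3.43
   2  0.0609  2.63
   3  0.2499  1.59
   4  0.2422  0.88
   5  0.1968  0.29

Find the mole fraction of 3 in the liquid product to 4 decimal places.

Material balance + equilibrium reduce to Σ zᵢ(Kᵢ−1)/(1+ψ(Kᵢ−1)) = 0.
Feasibility: ΣzᵢKᵢ = 1.6859, Σzᵢ/Kᵢ = 1.2071 — both > 1, two phases present.
Iterate (Newton) starting at ψ = 0.5:
  ψ = 0.5000: g = 0.19548, g' = -0.6445 → ψ = 0.8033
  ψ = 0.8033: g = -0.00839, g' = -0.7816 → ψ = 0.7926
  ψ = 0.7926: g = -0.00008, g' = -0.7668 → ψ = 0.7924
Converged at ψ = 0.7924.
Compositions from xᵢ = zᵢ/(1+ψ(Kᵢ−1)), yᵢ = Kᵢxᵢ:
  1: x = 0.0855, y = 0.2933
  2: x = 0.0266, y = 0.0699
  3: x = 0.1703, y = 0.2708
  4: x = 0.2677, y = 0.2355
  5: x = 0.4500, y = 0.1305

x_3 = 0.1703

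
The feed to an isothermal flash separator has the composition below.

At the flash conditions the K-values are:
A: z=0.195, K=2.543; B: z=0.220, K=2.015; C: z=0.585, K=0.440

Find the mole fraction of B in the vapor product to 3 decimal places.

y_B = 0.347

Rachford–Rice: g(V/F) = Σ zᵢ(Kᵢ−1)/(1+V/F(Kᵢ−1)) = 0.
g(0) = ΣzᵢKᵢ − 1 = 0.197 and g(1) = 1 − Σzᵢ/Kᵢ = -0.515, so a root lies in (0, 1).
Iterate (Newton) starting at V/F = 0.68:
  V/F = 0.680: g = -0.2501, g' = -0.668 → V/F = 0.306
  V/F = 0.306: g = -0.0204, g' = -0.613 → V/F = 0.272
  V/F = 0.272: g = 0.0002, g' = -0.625 → V/F = 0.273
Converged at V/F = 0.273.
Compositions from xᵢ = zᵢ/(1+V/F(Kᵢ−1)), yᵢ = Kᵢxᵢ:
  A: x = 0.137, y = 0.349
  B: x = 0.172, y = 0.347
  C: x = 0.690, y = 0.304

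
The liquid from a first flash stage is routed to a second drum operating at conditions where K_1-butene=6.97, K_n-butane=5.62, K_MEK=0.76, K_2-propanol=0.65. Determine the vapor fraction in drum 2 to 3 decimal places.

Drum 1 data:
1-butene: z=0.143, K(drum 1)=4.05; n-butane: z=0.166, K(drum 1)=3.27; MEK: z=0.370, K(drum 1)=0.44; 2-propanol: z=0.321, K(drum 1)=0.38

Drum 1:
Newton–Raphson from ψ₁ = 0.63:
  ψ₁ = 0.630: g = -0.3424, g' = -0.910 → ψ₁ = 0.254
  ψ₁ = 0.254: g = 0.0073, g' = -1.099 → ψ₁ = 0.260
Converged at ψ₁ = 0.260.
Drum-1 compositions:
  1-butene: x = 0.080, y = 0.323
  n-butane: x = 0.104, y = 0.341
  MEK: x = 0.433, y = 0.191
  2-propanol: x = 0.383, y = 0.145
Drum-2 feed = drum-1 liquid: z₂ = (0.0797, 0.1043, 0.4332, 0.3828).
Drum 2:
Let ψ₂ = V/F and solve Σ zᵢ(Kᵢ−1)/(1+ψ₂(Kᵢ−1)) = 0.
Check two-phase: ΣzᵢKᵢ = 1.720 > 1 and Σzᵢ/Kᵢ = 1.189 > 1, so g(0) = 0.720 > 0 and g(1) = -0.189 < 0.
Iterate (Newton) starting at ψ₂ = 0.5:
  ψ₂ = 0.500: g = -0.0155, g' = -0.483 → ψ₂ = 0.468
  ψ₂ = 0.468: g = 0.0006, g' = -0.519 → ψ₂ = 0.469
Converged at ψ₂ = 0.469.
  1-butene: x = 0.021, y = 0.146
  n-butane: x = 0.033, y = 0.185
  MEK: x = 0.488, y = 0.371
  2-propanol: x = 0.458, y = 0.298

V/F (drum 2) = 0.469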